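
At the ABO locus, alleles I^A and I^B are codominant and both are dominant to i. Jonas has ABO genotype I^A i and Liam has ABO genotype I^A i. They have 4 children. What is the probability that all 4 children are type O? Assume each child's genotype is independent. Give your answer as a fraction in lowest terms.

1/256

ABO cross I^A i × I^A i → 1/4 O, 3/4 A.
So P(type O) = 1/4 per child.
All 4 independent: (1/4)^4 = 1/256.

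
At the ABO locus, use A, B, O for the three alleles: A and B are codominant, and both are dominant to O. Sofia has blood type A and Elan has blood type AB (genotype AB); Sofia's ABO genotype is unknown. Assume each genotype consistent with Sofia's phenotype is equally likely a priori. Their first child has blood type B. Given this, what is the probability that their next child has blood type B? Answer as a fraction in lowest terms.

1/4

Possible genotypes: Sofia ∈ {AA, AO}; Elan ∈ {AB}.
Weight each parental genotype pair by prior × P(type-B child):
  AO × AB: posterior weight 1; P(next child type B) = 1/4.
Weighted sum = 1/4.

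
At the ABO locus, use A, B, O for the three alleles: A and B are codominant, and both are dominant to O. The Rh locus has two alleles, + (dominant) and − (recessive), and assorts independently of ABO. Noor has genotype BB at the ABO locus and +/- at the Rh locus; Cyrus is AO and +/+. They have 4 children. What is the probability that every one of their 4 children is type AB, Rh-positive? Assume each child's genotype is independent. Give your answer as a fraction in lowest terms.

1/16

ABO cross BB × AO → 1/2 B, 1/2 AB.
Rh cross +/- × +/+ → 1 Rh+; so P(type AB, Rh-positive) = 1/2 × 1 = 1/2 per child.
All 4 independent: (1/2)^4 = 1/16.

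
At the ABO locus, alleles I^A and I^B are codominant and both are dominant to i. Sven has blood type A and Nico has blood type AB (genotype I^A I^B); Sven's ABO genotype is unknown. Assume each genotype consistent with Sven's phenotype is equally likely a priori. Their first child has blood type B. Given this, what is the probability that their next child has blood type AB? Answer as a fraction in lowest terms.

1/4

Possible genotypes: Sven ∈ {I^A I^A, I^A i}; Nico ∈ {I^A I^B}.
Weight each parental genotype pair by prior × P(type-B child):
  I^A i × I^A I^B: posterior weight 1; P(next child type AB) = 1/4.
Weighted sum = 1/4.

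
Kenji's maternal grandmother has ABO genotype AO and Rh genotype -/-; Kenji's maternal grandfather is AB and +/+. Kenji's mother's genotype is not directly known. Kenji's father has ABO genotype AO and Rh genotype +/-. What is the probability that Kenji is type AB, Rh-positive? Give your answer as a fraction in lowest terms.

Kenji's mother's ABO genotype from AO × AB: 1/4 AA, 1/4 AB, 1/4 AO, 1/4 BO.
Crossing each possibility with the father AO and summing P(type AB): 1/4·0 + 1/4·1/4 + 1/4·0 + 1/4·1/4 = 1/8.
Similarly for Rh via the mother's Rh distribution: P(Rh+) = 3/4.
Independent loci: 1/8 × 3/4 = 3/32.

3/32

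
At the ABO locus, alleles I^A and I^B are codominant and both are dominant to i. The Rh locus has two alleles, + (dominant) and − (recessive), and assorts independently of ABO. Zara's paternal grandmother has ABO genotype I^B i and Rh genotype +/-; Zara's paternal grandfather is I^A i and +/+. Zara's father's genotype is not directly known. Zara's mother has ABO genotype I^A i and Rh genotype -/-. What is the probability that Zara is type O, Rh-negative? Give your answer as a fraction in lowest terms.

Zara's father's ABO genotype from I^B i × I^A i: 1/4 I^A I^B, 1/4 I^A i, 1/4 I^B i, 1/4 i i.
Crossing each possibility with the mother I^A i and summing P(type O): 1/4·0 + 1/4·1/4 + 1/4·1/4 + 1/4·1/2 = 1/4.
Similarly for Rh via the father's Rh distribution: P(Rh-) = 1/4.
Independent loci: 1/4 × 1/4 = 1/16.

1/16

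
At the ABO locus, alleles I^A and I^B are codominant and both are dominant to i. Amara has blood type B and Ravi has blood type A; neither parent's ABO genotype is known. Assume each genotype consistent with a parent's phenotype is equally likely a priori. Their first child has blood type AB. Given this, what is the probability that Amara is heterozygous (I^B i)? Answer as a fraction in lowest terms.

1/3

Possible genotypes: Amara ∈ {I^B I^B, I^B i}; Ravi ∈ {I^A I^A, I^A i}.
Weight each parental genotype pair by prior × P(type-AB child):
  I^B I^B × I^A I^A: posterior weight 4/9.
  I^B I^B × I^A i: posterior weight 2/9.
  I^B i × I^A I^A: posterior weight 2/9.
  I^B i × I^A i: posterior weight 1/9.
Sum the posterior weight over pairs where Amara is I^B i: 1/3.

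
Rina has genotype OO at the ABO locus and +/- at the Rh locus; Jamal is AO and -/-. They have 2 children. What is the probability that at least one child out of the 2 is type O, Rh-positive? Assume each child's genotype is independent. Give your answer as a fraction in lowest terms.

ABO cross OO × AO → 1/2 O, 1/2 A.
Rh cross +/- × -/- → 1/2 Rh+, 1/2 Rh-; so P(type O, Rh-positive) = 1/2 × 1/2 = 1/4 per child.
P(none) = (3/4)^2 = 9/16; P(at least one) = 1 − 9/16 = 7/16.

7/16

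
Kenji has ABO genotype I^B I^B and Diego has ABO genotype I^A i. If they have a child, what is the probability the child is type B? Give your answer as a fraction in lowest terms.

1/2

ABO cross I^B I^B × I^A i → offspring phenotypes: 1/2 B, 1/2 AB.
So P(type B) = 1/2.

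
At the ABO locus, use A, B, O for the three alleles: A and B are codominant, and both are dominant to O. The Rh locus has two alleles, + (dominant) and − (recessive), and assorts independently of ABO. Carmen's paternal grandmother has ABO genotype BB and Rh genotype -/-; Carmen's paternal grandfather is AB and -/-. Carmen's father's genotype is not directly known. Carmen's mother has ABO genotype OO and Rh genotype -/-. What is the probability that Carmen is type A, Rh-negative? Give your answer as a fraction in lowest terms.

1/4

Carmen's father's ABO genotype from BB × AB: 1/2 AB, 1/2 BB.
Crossing each possibility with the mother OO and summing P(type A): 1/2·1/2 + 1/2·0 = 1/4.
Similarly for Rh via the father's Rh distribution: P(Rh-) = 1.
Independent loci: 1/4 × 1 = 1/4.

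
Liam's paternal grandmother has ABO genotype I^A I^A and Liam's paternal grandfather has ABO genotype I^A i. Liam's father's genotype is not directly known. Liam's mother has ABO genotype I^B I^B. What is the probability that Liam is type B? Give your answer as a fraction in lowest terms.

Liam's father's ABO genotype from I^A I^A × I^A i: 1/2 I^A I^A, 1/2 I^A i.
Crossing each possibility with the mother I^B I^B and summing P(type B): 1/2·0 + 1/2·1/2 = 1/4.

1/4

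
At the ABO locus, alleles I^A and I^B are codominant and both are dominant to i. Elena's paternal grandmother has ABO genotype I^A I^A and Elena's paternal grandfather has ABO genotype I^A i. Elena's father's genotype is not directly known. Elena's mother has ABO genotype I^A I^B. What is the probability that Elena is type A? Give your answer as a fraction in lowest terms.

Elena's father's ABO genotype from I^A I^A × I^A i: 1/2 I^A I^A, 1/2 I^A i.
Crossing each possibility with the mother I^A I^B and summing P(type A): 1/2·1/2 + 1/2·1/2 = 1/2.

1/2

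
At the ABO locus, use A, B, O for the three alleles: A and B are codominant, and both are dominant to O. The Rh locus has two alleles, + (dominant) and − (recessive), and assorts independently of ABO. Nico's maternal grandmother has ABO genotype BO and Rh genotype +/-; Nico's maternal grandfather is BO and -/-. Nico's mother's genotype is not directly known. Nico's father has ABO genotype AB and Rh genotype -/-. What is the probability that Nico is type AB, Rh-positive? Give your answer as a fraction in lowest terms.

1/16

Nico's mother's ABO genotype from BO × BO: 1/4 BB, 1/2 BO, 1/4 OO.
Crossing each possibility with the father AB and summing P(type AB): 1/4·1/2 + 1/2·1/4 + 1/4·0 = 1/4.
Similarly for Rh via the mother's Rh distribution: P(Rh+) = 1/4.
Independent loci: 1/4 × 1/4 = 1/16.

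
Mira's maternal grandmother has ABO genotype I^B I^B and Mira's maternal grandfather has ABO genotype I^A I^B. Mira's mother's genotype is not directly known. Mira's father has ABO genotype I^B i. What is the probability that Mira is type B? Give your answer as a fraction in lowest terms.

3/4

Mira's mother's ABO genotype from I^B I^B × I^A I^B: 1/2 I^A I^B, 1/2 I^B I^B.
Crossing each possibility with the father I^B i and summing P(type B): 1/2·1/2 + 1/2·1 = 3/4.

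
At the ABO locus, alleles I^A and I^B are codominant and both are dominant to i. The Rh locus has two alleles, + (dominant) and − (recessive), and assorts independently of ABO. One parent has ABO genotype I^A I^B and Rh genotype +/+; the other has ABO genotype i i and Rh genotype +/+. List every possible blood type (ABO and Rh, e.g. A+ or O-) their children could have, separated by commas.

Gametes from I^A I^B × i i give offspring ABO genotypes I^A i, I^B i, i.e. phenotypes A, B.
Rh cross +/+ × +/+ → phenotypes Rh+.
Combining independently: A+, B+.

A+, B+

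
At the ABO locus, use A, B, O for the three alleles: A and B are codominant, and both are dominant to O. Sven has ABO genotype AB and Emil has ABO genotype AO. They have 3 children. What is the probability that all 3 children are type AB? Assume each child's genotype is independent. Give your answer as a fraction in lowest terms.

1/64

ABO cross AB × AO → 1/2 A, 1/4 B, 1/4 AB.
So P(type AB) = 1/4 per child.
All 3 independent: (1/4)^3 = 1/64.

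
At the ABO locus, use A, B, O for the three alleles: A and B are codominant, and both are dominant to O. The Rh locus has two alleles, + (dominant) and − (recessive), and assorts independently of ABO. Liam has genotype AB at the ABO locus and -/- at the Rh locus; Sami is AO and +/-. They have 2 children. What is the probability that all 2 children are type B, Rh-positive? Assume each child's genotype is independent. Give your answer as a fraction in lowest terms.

1/64

ABO cross AB × AO → 1/2 A, 1/4 B, 1/4 AB.
Rh cross -/- × +/- → 1/2 Rh+, 1/2 Rh-; so P(type B, Rh-positive) = 1/4 × 1/2 = 1/8 per child.
All 2 independent: (1/8)^2 = 1/64.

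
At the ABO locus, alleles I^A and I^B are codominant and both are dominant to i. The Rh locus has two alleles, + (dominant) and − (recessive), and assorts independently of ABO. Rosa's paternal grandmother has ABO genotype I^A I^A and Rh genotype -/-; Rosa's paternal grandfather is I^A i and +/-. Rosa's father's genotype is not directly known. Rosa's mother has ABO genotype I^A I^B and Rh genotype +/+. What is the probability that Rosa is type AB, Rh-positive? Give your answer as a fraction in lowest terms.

Rosa's father's ABO genotype from I^A I^A × I^A i: 1/2 I^A I^A, 1/2 I^A i.
Crossing each possibility with the mother I^A I^B and summing P(type AB): 1/2·1/2 + 1/2·1/4 = 3/8.
Similarly for Rh via the father's Rh distribution: P(Rh+) = 1.
Independent loci: 3/8 × 1 = 3/8.

3/8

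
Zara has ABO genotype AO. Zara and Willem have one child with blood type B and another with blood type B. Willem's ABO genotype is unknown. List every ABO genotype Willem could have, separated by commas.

AB, BB, BO

For each candidate genotype of Willem, check whether crossing it with AO can produce every observed child phenotype.
  AA → possible child types {A} ✗
  AB → possible child types {A, B, AB} ✓
  AO → possible child types {O, A} ✗
  BB → possible child types {B, AB} ✓
  BO → possible child types {O, A, B, AB} ✓
  OO → possible child types {O, A} ✗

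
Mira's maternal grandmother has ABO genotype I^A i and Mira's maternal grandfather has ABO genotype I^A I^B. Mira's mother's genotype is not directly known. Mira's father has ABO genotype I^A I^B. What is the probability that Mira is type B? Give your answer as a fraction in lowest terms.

1/4

Mira's mother's ABO genotype from I^A i × I^A I^B: 1/4 I^A I^A, 1/4 I^A I^B, 1/4 I^A i, 1/4 I^B i.
Crossing each possibility with the father I^A I^B and summing P(type B): 1/4·0 + 1/4·1/4 + 1/4·1/4 + 1/4·1/2 = 1/4.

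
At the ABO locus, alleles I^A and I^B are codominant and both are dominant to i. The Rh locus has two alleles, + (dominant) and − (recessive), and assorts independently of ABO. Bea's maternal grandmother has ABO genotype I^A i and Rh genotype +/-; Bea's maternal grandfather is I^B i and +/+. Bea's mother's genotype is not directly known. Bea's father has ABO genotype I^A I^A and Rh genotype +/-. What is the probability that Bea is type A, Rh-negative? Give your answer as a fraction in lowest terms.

Bea's mother's ABO genotype from I^A i × I^B i: 1/4 I^A I^B, 1/4 I^A i, 1/4 I^B i, 1/4 i i.
Crossing each possibility with the father I^A I^A and summing P(type A): 1/4·1/2 + 1/4·1 + 1/4·1/2 + 1/4·1 = 3/4.
Similarly for Rh via the mother's Rh distribution: P(Rh-) = 1/8.
Independent loci: 3/4 × 1/8 = 3/32.

3/32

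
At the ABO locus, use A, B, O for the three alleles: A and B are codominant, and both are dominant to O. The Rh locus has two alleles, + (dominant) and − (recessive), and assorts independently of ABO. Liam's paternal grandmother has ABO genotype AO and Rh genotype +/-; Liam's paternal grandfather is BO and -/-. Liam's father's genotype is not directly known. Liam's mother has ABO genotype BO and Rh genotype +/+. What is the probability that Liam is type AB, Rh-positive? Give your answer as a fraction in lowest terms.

1/8

Liam's father's ABO genotype from AO × BO: 1/4 AB, 1/4 AO, 1/4 BO, 1/4 OO.
Crossing each possibility with the mother BO and summing P(type AB): 1/4·1/4 + 1/4·1/4 + 1/4·0 + 1/4·0 = 1/8.
Similarly for Rh via the father's Rh distribution: P(Rh+) = 1.
Independent loci: 1/8 × 1 = 1/8.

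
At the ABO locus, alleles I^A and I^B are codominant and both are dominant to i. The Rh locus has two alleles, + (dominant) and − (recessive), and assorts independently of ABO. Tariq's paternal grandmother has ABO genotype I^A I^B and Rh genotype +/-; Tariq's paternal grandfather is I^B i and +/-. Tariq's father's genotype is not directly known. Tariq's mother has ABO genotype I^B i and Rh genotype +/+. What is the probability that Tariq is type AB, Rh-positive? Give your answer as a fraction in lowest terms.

1/8

Tariq's father's ABO genotype from I^A I^B × I^B i: 1/4 I^A I^B, 1/4 I^A i, 1/4 I^B I^B, 1/4 I^B i.
Crossing each possibility with the mother I^B i and summing P(type AB): 1/4·1/4 + 1/4·1/4 + 1/4·0 + 1/4·0 = 1/8.
Similarly for Rh via the father's Rh distribution: P(Rh+) = 1.
Independent loci: 1/8 × 1 = 1/8.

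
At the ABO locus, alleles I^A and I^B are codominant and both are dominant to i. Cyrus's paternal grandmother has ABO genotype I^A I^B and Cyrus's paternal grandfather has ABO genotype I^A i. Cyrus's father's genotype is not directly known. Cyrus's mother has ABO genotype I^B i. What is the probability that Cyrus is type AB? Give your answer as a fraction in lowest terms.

1/4

Cyrus's father's ABO genotype from I^A I^B × I^A i: 1/4 I^A I^A, 1/4 I^A I^B, 1/4 I^A i, 1/4 I^B i.
Crossing each possibility with the mother I^B i and summing P(type AB): 1/4·1/2 + 1/4·1/4 + 1/4·1/4 + 1/4·0 = 1/4.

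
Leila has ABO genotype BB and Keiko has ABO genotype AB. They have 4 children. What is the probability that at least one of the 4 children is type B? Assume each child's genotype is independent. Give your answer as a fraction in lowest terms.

ABO cross BB × AB → 1/2 B, 1/2 AB.
So P(type B) = 1/2 per child.
P(none) = (1/2)^4 = 1/16; P(at least one) = 1 − 1/16 = 15/16.

15/16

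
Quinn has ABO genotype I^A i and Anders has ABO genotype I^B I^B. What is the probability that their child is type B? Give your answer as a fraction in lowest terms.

ABO cross I^A i × I^B I^B → offspring phenotypes: 1/2 B, 1/2 AB.
So P(type B) = 1/2.

1/2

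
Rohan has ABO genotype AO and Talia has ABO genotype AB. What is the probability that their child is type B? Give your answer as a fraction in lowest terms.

1/4

ABO cross AO × AB → offspring phenotypes: 1/2 A, 1/4 B, 1/4 AB.
So P(type B) = 1/4.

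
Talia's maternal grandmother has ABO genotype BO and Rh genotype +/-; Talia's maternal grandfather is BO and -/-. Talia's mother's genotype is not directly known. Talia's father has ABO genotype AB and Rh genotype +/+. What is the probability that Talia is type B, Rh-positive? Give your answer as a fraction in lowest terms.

Talia's mother's ABO genotype from BO × BO: 1/4 BB, 1/2 BO, 1/4 OO.
Crossing each possibility with the father AB and summing P(type B): 1/4·1/2 + 1/2·1/2 + 1/4·1/2 = 1/2.
Similarly for Rh via the mother's Rh distribution: P(Rh+) = 1.
Independent loci: 1/2 × 1 = 1/2.

1/2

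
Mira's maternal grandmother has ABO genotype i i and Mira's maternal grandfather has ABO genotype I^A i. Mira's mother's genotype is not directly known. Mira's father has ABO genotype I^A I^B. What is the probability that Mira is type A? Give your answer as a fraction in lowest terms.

1/2

Mira's mother's ABO genotype from i i × I^A i: 1/2 I^A i, 1/2 i i.
Crossing each possibility with the father I^A I^B and summing P(type A): 1/2·1/2 + 1/2·1/2 = 1/2.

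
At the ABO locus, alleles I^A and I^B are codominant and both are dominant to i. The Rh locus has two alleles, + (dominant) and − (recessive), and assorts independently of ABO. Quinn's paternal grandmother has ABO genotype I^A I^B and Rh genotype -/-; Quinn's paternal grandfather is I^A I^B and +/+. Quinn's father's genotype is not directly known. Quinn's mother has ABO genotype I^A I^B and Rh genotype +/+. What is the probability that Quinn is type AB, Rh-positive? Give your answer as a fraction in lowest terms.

Quinn's father's ABO genotype from I^A I^B × I^A I^B: 1/4 I^A I^A, 1/2 I^A I^B, 1/4 I^B I^B.
Crossing each possibility with the mother I^A I^B and summing P(type AB): 1/4·1/2 + 1/2·1/2 + 1/4·1/2 = 1/2.
Similarly for Rh via the father's Rh distribution: P(Rh+) = 1.
Independent loci: 1/2 × 1 = 1/2.

1/2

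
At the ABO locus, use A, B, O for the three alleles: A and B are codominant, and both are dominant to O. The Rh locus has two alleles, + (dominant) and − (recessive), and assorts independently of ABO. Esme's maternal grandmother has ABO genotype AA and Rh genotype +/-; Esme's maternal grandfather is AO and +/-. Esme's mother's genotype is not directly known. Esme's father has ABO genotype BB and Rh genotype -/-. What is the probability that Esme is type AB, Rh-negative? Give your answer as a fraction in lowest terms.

Esme's mother's ABO genotype from AA × AO: 1/2 AA, 1/2 AO.
Crossing each possibility with the father BB and summing P(type AB): 1/2·1 + 1/2·1/2 = 3/4.
Similarly for Rh via the mother's Rh distribution: P(Rh-) = 1/2.
Independent loci: 3/4 × 1/2 = 3/8.

3/8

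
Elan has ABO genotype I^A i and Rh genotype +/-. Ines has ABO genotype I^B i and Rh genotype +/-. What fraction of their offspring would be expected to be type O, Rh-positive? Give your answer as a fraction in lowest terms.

ABO cross I^A i × I^B i → offspring phenotypes: 1/4 O, 1/4 A, 1/4 B, 1/4 AB.
Rh cross +/- × +/- → 3/4 Rh+, 1/4 Rh-.
Independent loci: P(type O, Rh-positive) = 1/4 × 3/4 = 3/16.

3/16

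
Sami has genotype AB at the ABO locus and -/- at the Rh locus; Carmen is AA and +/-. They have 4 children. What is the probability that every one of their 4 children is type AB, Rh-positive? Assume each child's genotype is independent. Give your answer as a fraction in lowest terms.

ABO cross AB × AA → 1/2 A, 1/2 AB.
Rh cross -/- × +/- → 1/2 Rh+, 1/2 Rh-; so P(type AB, Rh-positive) = 1/2 × 1/2 = 1/4 per child.
All 4 independent: (1/4)^4 = 1/256.

1/256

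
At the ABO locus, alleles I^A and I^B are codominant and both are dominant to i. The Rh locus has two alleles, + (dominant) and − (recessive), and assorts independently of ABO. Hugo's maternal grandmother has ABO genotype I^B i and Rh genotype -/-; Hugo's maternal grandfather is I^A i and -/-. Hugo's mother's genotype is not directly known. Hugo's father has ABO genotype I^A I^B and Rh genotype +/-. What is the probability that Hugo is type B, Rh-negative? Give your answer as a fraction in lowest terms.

3/16

Hugo's mother's ABO genotype from I^B i × I^A i: 1/4 I^A I^B, 1/4 I^A i, 1/4 I^B i, 1/4 i i.
Crossing each possibility with the father I^A I^B and summing P(type B): 1/4·1/4 + 1/4·1/4 + 1/4·1/2 + 1/4·1/2 = 3/8.
Similarly for Rh via the mother's Rh distribution: P(Rh-) = 1/2.
Independent loci: 3/8 × 1/2 = 3/16.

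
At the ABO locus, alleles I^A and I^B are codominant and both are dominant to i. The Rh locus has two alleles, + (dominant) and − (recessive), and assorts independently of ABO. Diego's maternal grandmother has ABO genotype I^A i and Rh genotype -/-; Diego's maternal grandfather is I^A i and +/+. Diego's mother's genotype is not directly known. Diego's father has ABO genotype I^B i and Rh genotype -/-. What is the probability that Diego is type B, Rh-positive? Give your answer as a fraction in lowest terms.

Diego's mother's ABO genotype from I^A i × I^A i: 1/4 I^A I^A, 1/2 I^A i, 1/4 i i.
Crossing each possibility with the father I^B i and summing P(type B): 1/4·0 + 1/2·1/4 + 1/4·1/2 = 1/4.
Similarly for Rh via the mother's Rh distribution: P(Rh+) = 1/2.
Independent loci: 1/4 × 1/2 = 1/8.

1/8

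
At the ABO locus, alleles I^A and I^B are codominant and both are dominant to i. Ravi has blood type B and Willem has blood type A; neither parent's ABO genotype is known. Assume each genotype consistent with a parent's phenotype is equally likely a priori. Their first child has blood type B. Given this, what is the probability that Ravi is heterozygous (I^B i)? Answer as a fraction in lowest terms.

Possible genotypes: Ravi ∈ {I^B I^B, I^B i}; Willem ∈ {I^A I^A, I^A i}.
Weight each parental genotype pair by prior × P(type-B child):
  I^B I^B × I^A i: posterior weight 2/3.
  I^B i × I^A i: posterior weight 1/3.
Sum the posterior weight over pairs where Ravi is I^B i: 1/3.

1/3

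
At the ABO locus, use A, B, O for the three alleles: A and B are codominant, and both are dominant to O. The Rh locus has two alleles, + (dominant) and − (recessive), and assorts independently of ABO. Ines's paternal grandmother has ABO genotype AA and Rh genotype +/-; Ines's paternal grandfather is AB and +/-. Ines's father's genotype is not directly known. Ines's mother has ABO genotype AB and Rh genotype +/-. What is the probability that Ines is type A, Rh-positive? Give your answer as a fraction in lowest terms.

Ines's father's ABO genotype from AA × AB: 1/2 AA, 1/2 AB.
Crossing each possibility with the mother AB and summing P(type A): 1/2·1/2 + 1/2·1/4 = 3/8.
Similarly for Rh via the father's Rh distribution: P(Rh+) = 3/4.
Independent loci: 3/8 × 3/4 = 9/32.

9/32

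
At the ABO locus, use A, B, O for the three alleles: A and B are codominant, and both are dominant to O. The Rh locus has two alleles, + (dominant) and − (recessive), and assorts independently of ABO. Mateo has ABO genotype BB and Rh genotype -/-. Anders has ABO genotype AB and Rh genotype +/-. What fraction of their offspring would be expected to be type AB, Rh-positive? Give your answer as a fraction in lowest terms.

1/4

ABO cross BB × AB → offspring phenotypes: 1/2 B, 1/2 AB.
Rh cross -/- × +/- → 1/2 Rh+, 1/2 Rh-.
Independent loci: P(type AB, Rh-positive) = 1/2 × 1/2 = 1/4.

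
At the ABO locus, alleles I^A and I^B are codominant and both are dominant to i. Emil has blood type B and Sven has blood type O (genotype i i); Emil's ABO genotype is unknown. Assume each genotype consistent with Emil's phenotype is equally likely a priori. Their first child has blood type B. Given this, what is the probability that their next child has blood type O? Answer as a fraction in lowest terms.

Possible genotypes: Emil ∈ {I^B I^B, I^B i}; Sven ∈ {i i}.
Weight each parental genotype pair by prior × P(type-B child):
  I^B I^B × i i: posterior weight 2/3; P(next child type O) = 0.
  I^B i × i i: posterior weight 1/3; P(next child type O) = 1/2.
Weighted sum = 1/6.

1/6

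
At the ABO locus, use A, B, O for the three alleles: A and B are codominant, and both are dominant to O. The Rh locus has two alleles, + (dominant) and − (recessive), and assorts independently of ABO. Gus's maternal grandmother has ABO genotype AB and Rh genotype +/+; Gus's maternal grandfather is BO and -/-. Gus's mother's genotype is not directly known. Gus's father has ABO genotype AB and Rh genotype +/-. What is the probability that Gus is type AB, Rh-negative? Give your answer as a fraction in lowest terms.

Gus's mother's ABO genotype from AB × BO: 1/4 AB, 1/4 AO, 1/4 BB, 1/4 BO.
Crossing each possibility with the father AB and summing P(type AB): 1/4·1/2 + 1/4·1/4 + 1/4·1/2 + 1/4·1/4 = 3/8.
Similarly for Rh via the mother's Rh distribution: P(Rh-) = 1/4.
Independent loci: 3/8 × 1/4 = 3/32.

3/32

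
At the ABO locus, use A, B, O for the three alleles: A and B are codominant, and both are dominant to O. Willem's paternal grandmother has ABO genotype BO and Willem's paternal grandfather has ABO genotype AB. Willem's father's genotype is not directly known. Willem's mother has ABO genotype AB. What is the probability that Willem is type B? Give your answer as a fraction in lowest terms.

3/8

Willem's father's ABO genotype from BO × AB: 1/4 AB, 1/4 AO, 1/4 BB, 1/4 BO.
Crossing each possibility with the mother AB and summing P(type B): 1/4·1/4 + 1/4·1/4 + 1/4·1/2 + 1/4·1/2 = 3/8.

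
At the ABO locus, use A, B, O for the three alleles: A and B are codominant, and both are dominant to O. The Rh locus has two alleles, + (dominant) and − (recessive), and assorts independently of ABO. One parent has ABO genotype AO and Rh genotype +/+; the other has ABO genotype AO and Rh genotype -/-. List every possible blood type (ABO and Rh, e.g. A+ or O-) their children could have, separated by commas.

Gametes from AO × AO give offspring ABO genotypes AA, AO, OO, i.e. phenotypes O, A.
Rh cross +/+ × -/- → phenotypes Rh+.
Combining independently: O+, A+.

O+, A+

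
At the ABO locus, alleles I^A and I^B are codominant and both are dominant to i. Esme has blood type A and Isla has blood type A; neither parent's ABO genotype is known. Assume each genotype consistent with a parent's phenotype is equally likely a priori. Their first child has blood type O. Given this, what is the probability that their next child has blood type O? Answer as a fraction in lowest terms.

Possible genotypes: Esme ∈ {I^A I^A, I^A i}; Isla ∈ {I^A I^A, I^A i}.
Weight each parental genotype pair by prior × P(type-O child):
  I^A i × I^A i: posterior weight 1; P(next child type O) = 1/4.
Weighted sum = 1/4.

1/4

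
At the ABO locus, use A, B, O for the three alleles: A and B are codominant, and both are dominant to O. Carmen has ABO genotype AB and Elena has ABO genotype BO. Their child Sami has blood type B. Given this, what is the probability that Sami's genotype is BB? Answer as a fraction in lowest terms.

1/2

Cross AB × BO → 1/4 AB, 1/4 AO, 1/4 BB, 1/4 BO.
Type-B genotypes among offspring: BB (1/4), BO (1/4); total 1/2.
P(BB | type B) = (1/4) / (1/2) = 1/2.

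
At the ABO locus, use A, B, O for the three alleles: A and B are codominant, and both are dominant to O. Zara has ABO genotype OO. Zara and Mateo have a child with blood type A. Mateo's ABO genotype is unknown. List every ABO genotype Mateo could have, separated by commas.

For each candidate genotype of Mateo, check whether crossing it with OO can produce every observed child phenotype.
  AA → possible child types {A} ✓
  AB → possible child types {A, B} ✓
  AO → possible child types {O, A} ✓
  BB → possible child types {B} ✗
  BO → possible child types {O, B} ✗
  OO → possible child types {O} ✗

AA, AB, AO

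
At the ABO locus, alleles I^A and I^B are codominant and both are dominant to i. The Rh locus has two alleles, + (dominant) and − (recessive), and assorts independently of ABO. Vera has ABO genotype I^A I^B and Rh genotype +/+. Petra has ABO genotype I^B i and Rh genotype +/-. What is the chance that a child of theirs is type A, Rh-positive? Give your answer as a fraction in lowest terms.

1/4

ABO cross I^A I^B × I^B i → offspring phenotypes: 1/4 A, 1/2 B, 1/4 AB.
Rh cross +/+ × +/- → 1 Rh+.
Independent loci: P(type A, Rh-positive) = 1/4 × 1 = 1/4.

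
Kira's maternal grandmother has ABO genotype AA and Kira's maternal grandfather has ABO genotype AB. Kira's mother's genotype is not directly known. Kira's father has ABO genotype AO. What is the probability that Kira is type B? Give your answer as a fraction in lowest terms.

Kira's mother's ABO genotype from AA × AB: 1/2 AA, 1/2 AB.
Crossing each possibility with the father AO and summing P(type B): 1/2·0 + 1/2·1/4 = 1/8.

1/8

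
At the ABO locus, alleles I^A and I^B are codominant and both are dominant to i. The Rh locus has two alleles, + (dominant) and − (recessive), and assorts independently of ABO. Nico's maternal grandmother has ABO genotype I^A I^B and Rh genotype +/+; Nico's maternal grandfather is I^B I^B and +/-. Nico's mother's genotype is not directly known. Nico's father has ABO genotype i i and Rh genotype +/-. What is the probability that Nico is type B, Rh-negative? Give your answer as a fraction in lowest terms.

3/32

Nico's mother's ABO genotype from I^A I^B × I^B I^B: 1/2 I^A I^B, 1/2 I^B I^B.
Crossing each possibility with the father i i and summing P(type B): 1/2·1/2 + 1/2·1 = 3/4.
Similarly for Rh via the mother's Rh distribution: P(Rh-) = 1/8.
Independent loci: 3/4 × 1/8 = 3/32.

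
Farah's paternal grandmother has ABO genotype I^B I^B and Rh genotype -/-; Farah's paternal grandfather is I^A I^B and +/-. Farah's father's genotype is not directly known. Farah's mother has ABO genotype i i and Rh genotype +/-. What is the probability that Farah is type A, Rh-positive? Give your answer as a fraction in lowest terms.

5/32

Farah's father's ABO genotype from I^B I^B × I^A I^B: 1/2 I^A I^B, 1/2 I^B I^B.
Crossing each possibility with the mother i i and summing P(type A): 1/2·1/2 + 1/2·0 = 1/4.
Similarly for Rh via the father's Rh distribution: P(Rh+) = 5/8.
Independent loci: 1/4 × 5/8 = 5/32.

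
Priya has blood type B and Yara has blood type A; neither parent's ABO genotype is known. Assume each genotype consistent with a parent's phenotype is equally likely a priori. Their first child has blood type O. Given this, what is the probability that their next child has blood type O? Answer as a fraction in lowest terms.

1/4

Possible genotypes: Priya ∈ {I^B I^B, I^B i}; Yara ∈ {I^A I^A, I^A i}.
Weight each parental genotype pair by prior × P(type-O child):
  I^B i × I^A i: posterior weight 1; P(next child type O) = 1/4.
Weighted sum = 1/4.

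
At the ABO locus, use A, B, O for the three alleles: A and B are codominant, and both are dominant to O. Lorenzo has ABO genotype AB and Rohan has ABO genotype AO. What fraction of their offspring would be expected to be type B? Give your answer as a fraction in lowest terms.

ABO cross AB × AO → offspring phenotypes: 1/2 A, 1/4 B, 1/4 AB.
So P(type B) = 1/4.

1/4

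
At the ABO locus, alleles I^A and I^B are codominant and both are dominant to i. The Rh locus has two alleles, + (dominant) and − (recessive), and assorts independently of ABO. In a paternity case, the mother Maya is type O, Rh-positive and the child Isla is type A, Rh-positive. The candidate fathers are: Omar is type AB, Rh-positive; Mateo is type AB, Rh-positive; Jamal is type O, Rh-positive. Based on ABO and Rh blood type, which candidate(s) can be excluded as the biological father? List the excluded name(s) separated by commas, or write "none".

A candidate is excluded only if no genotype consistent with his phenotype could produce a type A, Rh-positive child with a type O, Rh-positive mother.
Jamal (type O, Rh+): no genotype consistent with that phenotype can produce a type-A Rh+ child with a type-O mother.

Jamal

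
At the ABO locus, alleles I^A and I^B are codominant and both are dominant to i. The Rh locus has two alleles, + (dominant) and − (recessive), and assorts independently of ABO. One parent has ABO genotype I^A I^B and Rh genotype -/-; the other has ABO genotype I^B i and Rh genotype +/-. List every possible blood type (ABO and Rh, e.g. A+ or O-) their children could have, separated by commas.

A+, A-, B+, B-, AB+, AB-

Gametes from I^A I^B × I^B i give offspring ABO genotypes I^A I^B, I^A i, I^B I^B, I^B i, i.e. phenotypes A, B, AB.
Rh cross -/- × +/- → phenotypes Rh+, Rh-.
Combining independently: A+, A-, B+, B-, AB+, AB-.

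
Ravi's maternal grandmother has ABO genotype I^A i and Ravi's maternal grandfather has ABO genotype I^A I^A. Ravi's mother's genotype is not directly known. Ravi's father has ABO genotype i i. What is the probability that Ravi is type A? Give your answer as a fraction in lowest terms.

3/4

Ravi's mother's ABO genotype from I^A i × I^A I^A: 1/2 I^A I^A, 1/2 I^A i.
Crossing each possibility with the father i i and summing P(type A): 1/2·1 + 1/2·1/2 = 3/4.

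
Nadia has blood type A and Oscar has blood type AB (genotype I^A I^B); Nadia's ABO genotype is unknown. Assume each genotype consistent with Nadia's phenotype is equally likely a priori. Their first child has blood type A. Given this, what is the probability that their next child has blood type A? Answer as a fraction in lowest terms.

Possible genotypes: Nadia ∈ {I^A I^A, I^A i}; Oscar ∈ {I^A I^B}.
Weight each parental genotype pair by prior × P(type-A child):
  I^A I^A × I^A I^B: posterior weight 1/2; P(next child type A) = 1/2.
  I^A i × I^A I^B: posterior weight 1/2; P(next child type A) = 1/2.
Weighted sum = 1/2.

1/2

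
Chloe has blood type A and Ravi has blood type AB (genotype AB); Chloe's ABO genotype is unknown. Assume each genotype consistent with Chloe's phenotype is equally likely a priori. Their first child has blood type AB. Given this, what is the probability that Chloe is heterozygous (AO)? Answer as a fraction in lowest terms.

1/3

Possible genotypes: Chloe ∈ {AA, AO}; Ravi ∈ {AB}.
Weight each parental genotype pair by prior × P(type-AB child):
  AA × AB: posterior weight 2/3.
  AO × AB: posterior weight 1/3.
Sum the posterior weight over pairs where Chloe is AO: 1/3.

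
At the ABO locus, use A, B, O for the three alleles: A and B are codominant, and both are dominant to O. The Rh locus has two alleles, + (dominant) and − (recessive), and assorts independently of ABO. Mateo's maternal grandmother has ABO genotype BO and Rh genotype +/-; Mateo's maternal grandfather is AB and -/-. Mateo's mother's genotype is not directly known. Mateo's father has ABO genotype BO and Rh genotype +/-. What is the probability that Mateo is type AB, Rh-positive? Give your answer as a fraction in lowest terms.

5/64

Mateo's mother's ABO genotype from BO × AB: 1/4 AB, 1/4 AO, 1/4 BB, 1/4 BO.
Crossing each possibility with the father BO and summing P(type AB): 1/4·1/4 + 1/4·1/4 + 1/4·0 + 1/4·0 = 1/8.
Similarly for Rh via the mother's Rh distribution: P(Rh+) = 5/8.
Independent loci: 1/8 × 5/8 = 5/64.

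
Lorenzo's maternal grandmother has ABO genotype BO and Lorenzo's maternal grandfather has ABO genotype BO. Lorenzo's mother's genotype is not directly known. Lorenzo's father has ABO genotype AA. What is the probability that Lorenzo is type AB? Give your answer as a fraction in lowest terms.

Lorenzo's mother's ABO genotype from BO × BO: 1/4 BB, 1/2 BO, 1/4 OO.
Crossing each possibility with the father AA and summing P(type AB): 1/4·1 + 1/2·1/2 + 1/4·0 = 1/2.

1/2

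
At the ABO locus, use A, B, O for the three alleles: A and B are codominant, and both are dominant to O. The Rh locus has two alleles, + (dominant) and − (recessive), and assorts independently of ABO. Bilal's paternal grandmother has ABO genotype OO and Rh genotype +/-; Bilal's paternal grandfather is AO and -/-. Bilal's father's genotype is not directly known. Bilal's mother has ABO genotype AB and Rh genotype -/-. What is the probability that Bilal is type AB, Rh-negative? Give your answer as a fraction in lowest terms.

3/32

Bilal's father's ABO genotype from OO × AO: 1/2 AO, 1/2 OO.
Crossing each possibility with the mother AB and summing P(type AB): 1/2·1/4 + 1/2·0 = 1/8.
Similarly for Rh via the father's Rh distribution: P(Rh-) = 3/4.
Independent loci: 1/8 × 3/4 = 3/32.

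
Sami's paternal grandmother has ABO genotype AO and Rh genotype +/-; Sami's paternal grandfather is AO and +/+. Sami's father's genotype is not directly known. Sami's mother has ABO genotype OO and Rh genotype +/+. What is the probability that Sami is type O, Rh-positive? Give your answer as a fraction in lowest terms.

1/2

Sami's father's ABO genotype from AO × AO: 1/4 AA, 1/2 AO, 1/4 OO.
Crossing each possibility with the mother OO and summing P(type O): 1/4·0 + 1/2·1/2 + 1/4·1 = 1/2.
Similarly for Rh via the father's Rh distribution: P(Rh+) = 1.
Independent loci: 1/2 × 1 = 1/2.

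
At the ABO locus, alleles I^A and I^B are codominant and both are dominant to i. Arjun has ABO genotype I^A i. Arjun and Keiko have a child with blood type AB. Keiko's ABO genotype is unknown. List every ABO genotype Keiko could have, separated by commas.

I^A I^B, I^B I^B, I^B i

For each candidate genotype of Keiko, check whether crossing it with I^A i can produce every observed child phenotype.
  I^A I^A → possible child types {A} ✗
  I^A I^B → possible child types {A, B, AB} ✓
  I^A i → possible child types {O, A} ✗
  I^B I^B → possible child types {B, AB} ✓
  I^B i → possible child types {O, A, B, AB} ✓
  i i → possible child types {O, A} ✗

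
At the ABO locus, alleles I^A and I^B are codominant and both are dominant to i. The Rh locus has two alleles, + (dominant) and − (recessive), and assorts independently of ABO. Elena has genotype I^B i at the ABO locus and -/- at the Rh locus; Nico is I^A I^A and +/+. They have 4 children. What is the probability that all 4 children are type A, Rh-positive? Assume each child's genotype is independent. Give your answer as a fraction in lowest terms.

1/16

ABO cross I^B i × I^A I^A → 1/2 A, 1/2 AB.
Rh cross -/- × +/+ → 1 Rh+; so P(type A, Rh-positive) = 1/2 × 1 = 1/2 per child.
All 4 independent: (1/2)^4 = 1/16.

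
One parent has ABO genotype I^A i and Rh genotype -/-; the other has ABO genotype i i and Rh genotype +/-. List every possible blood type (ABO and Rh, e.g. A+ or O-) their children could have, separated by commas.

Gametes from I^A i × i i give offspring ABO genotypes I^A i, i i, i.e. phenotypes O, A.
Rh cross -/- × +/- → phenotypes Rh+, Rh-.
Combining independently: O+, O-, A+, A-.

O+, O-, A+, A-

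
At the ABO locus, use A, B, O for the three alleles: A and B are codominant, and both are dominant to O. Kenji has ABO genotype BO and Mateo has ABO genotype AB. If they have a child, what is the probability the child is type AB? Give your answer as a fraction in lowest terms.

1/4

ABO cross BO × AB → offspring phenotypes: 1/4 A, 1/2 B, 1/4 AB.
So P(type AB) = 1/4.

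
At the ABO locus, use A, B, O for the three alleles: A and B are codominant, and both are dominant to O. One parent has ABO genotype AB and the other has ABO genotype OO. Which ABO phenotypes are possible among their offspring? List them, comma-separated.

A, B

Gametes from AB × OO give offspring ABO genotypes AO, BO, i.e. phenotypes A, B.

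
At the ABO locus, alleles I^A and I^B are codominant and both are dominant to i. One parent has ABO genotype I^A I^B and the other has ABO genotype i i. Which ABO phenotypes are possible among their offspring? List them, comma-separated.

A, B

Gametes from I^A I^B × i i give offspring ABO genotypes I^A i, I^B i, i.e. phenotypes A, B.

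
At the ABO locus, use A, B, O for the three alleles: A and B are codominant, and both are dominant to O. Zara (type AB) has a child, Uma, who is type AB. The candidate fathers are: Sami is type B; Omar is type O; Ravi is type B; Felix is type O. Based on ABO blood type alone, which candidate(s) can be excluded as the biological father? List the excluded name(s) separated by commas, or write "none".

Omar, Felix

A candidate is excluded only if no genotype consistent with his phenotype could produce a type AB child with a type AB mother.
Omar (type O): no genotype consistent with that phenotype can produce a type-AB child with a type-AB mother.
Felix (type O): no genotype consistent with that phenotype can produce a type-AB child with a type-AB mother.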